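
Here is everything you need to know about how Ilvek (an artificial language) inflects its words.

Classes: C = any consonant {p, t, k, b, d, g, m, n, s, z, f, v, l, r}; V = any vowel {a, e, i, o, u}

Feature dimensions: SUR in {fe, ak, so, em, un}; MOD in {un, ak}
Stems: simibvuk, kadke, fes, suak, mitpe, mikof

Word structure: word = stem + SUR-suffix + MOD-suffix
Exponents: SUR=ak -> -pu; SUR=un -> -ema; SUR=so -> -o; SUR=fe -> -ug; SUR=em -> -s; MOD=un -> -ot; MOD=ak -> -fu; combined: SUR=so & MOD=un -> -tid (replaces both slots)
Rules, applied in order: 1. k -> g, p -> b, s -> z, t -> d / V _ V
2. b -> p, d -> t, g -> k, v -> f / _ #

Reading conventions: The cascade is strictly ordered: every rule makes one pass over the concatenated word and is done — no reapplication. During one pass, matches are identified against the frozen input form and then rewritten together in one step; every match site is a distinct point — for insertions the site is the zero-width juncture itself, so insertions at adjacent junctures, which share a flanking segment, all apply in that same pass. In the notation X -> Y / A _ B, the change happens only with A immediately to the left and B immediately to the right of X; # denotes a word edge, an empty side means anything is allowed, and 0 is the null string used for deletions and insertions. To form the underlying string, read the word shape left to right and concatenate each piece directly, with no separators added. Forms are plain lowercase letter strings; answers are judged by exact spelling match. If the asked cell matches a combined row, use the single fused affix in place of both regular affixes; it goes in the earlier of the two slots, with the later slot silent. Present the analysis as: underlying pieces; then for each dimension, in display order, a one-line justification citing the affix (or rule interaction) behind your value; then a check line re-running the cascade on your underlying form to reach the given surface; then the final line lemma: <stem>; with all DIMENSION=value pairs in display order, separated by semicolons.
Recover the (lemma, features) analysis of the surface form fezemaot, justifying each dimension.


underlying: fes-ema-ot
SUR=un - signalled by the affix -ema
MOD=un - signalled by the affix -ot
check: fesemaot -> fezemaot -> fezemaot
lemma: fes; SUR=un; MOD=un


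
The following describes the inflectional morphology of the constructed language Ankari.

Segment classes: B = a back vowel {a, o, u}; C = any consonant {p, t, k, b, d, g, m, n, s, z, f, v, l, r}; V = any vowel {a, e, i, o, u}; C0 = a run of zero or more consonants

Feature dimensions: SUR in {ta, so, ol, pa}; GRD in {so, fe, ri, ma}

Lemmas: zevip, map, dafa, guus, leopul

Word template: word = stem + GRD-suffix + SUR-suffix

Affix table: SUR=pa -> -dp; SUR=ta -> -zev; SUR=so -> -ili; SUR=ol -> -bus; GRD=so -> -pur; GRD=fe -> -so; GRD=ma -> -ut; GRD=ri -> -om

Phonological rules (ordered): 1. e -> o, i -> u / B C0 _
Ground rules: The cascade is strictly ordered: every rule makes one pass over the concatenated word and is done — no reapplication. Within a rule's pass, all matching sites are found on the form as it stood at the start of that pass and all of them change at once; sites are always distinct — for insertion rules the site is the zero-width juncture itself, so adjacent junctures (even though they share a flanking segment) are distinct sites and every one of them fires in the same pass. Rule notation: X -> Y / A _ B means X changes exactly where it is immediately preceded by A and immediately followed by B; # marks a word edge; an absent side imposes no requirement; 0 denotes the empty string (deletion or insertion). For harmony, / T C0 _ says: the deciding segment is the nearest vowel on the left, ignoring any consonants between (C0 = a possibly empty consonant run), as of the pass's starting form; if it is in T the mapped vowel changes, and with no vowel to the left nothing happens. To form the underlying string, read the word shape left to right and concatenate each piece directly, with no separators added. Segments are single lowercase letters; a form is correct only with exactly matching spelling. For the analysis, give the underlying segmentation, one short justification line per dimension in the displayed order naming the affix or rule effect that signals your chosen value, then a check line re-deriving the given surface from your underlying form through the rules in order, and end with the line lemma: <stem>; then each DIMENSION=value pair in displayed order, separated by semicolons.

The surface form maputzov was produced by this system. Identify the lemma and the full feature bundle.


underlying: map-ut-zev
SUR=ta - signalled by the affix -zev
GRD=ma - signalled by the affix -ut
check: maputzev -> maputzov
lemma: map; SUR=ta; GRD=ma


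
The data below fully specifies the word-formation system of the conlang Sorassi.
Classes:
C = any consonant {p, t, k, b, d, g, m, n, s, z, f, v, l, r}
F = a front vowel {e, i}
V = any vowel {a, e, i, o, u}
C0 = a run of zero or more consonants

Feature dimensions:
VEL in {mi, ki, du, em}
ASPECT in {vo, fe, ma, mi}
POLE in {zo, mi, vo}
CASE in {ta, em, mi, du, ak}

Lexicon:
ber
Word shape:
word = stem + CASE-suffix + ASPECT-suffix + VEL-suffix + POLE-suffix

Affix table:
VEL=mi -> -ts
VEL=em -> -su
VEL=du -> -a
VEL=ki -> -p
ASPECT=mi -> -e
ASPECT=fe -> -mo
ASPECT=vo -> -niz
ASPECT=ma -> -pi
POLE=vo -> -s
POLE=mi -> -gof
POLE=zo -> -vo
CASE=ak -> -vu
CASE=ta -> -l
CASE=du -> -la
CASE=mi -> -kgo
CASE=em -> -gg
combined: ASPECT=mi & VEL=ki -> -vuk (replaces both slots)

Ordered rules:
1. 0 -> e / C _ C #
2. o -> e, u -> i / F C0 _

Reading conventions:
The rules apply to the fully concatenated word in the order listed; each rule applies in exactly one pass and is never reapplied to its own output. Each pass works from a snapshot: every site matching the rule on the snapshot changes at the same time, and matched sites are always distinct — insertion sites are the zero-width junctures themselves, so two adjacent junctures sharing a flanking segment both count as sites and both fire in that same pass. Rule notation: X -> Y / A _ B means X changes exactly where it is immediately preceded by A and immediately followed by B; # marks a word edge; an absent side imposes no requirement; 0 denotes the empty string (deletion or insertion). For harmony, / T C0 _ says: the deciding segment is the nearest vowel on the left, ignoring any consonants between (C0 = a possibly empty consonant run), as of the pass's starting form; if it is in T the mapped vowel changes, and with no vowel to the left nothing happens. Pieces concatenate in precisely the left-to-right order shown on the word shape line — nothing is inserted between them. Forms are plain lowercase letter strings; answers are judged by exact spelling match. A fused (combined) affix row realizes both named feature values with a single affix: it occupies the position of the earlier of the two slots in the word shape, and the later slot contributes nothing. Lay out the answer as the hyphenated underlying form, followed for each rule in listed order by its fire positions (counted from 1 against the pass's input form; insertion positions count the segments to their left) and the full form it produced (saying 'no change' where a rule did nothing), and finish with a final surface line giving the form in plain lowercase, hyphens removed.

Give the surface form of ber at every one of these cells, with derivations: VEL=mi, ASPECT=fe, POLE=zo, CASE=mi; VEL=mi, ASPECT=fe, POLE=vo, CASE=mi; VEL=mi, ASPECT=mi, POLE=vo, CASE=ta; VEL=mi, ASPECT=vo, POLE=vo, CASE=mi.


cell VEL=mi, ASPECT=fe, POLE=zo, CASE=mi:
underlying: ber-kgo-mo-ts-vo
1. 0 -> e / C _ C #: no change
2. o -> e, u -> i / F C0 _: fires at position(s) 6: berkgemotsvo
surface: berkgemotsvo

cell VEL=mi, ASPECT=fe, POLE=vo, CASE=mi:
underlying: ber-kgo-mo-ts-s
1. 0 -> e / C _ C #: inserts after position(s) 10: berkgomotses
2. o -> e, u -> i / F C0 _: fires at position(s) 6: berkgemotses
surface: berkgemotses

cell VEL=mi, ASPECT=mi, POLE=vo, CASE=ta:
underlying: ber-l-e-ts-s
1. 0 -> e / C _ C #: inserts after position(s) 7: berletses
2. o -> e, u -> i / F C0 _: no change
surface: berletses

cell VEL=mi, ASPECT=vo, POLE=vo, CASE=mi:
underlying: ber-kgo-niz-ts-s
1. 0 -> e / C _ C #: inserts after position(s) 11: berkgoniztses
2. o -> e, u -> i / F C0 _: fires at position(s) 6: berkgeniztses
surface: berkgeniztses


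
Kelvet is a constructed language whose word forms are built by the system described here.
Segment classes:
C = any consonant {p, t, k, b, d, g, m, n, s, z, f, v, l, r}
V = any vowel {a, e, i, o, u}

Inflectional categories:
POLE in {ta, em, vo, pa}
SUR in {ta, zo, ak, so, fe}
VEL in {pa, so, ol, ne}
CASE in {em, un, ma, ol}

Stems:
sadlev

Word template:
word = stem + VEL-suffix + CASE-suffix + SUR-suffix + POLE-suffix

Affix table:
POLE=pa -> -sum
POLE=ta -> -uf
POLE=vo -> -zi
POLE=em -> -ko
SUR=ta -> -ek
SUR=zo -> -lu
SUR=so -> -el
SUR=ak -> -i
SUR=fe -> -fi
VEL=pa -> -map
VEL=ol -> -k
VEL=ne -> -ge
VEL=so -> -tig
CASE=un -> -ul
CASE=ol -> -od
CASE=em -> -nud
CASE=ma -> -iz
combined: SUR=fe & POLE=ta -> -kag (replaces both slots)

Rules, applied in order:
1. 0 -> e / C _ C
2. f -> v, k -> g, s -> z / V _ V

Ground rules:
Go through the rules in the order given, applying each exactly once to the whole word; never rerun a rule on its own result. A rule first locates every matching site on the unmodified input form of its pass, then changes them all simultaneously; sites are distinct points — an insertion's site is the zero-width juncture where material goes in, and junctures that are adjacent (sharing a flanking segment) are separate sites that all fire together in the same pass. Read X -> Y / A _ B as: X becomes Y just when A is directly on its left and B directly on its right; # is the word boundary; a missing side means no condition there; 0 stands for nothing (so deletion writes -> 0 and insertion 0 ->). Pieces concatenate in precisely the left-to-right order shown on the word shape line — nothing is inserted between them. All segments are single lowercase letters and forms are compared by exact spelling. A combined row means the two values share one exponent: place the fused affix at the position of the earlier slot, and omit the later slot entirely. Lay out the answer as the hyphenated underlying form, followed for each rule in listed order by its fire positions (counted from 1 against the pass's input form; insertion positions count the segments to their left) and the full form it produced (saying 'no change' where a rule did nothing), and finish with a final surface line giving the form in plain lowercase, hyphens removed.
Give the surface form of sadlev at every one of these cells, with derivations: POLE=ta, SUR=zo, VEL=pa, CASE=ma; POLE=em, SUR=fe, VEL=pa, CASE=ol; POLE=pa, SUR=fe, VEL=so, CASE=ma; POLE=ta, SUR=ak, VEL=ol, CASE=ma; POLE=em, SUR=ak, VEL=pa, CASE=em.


cell POLE=ta, SUR=zo, VEL=pa, CASE=ma:
underlying: sadlev-map-iz-lu-uf
1. 0 -> e / C _ C: inserts after position(s) 3, 6, 11: sadelevemapizeluuf
2. f -> v, k -> g, s -> z / V _ V: no change
surface: sadelevemapizeluuf

cell POLE=em, SUR=fe, VEL=pa, CASE=ol:
underlying: sadlev-map-od-fi-ko
1. 0 -> e / C _ C: inserts after position(s) 3, 6, 11: sadelevemapodefiko
2. f -> v, k -> g, s -> z / V _ V: fires at position(s) 15, 17: sadelevemapodevigo
surface: sadelevemapodevigo

cell POLE=pa, SUR=fe, VEL=so, CASE=ma:
underlying: sadlev-tig-iz-fi-sum
1. 0 -> e / C _ C: inserts after position(s) 3, 6, 11: sadelevetigizefisum
2. f -> v, k -> g, s -> z / V _ V: fires at position(s) 15, 17: sadelevetigizevizum
surface: sadelevetigizevizum

cell POLE=ta, SUR=ak, VEL=ol, CASE=ma:
underlying: sadlev-k-iz-i-uf
1. 0 -> e / C _ C: inserts after position(s) 3, 6: sadelevekiziuf
2. f -> v, k -> g, s -> z / V _ V: fires at position(s) 9: sadelevegiziuf
surface: sadelevegiziuf

cell POLE=em, SUR=ak, VEL=pa, CASE=em:
underlying: sadlev-map-nud-i-ko
1. 0 -> e / C _ C: inserts after position(s) 3, 6, 9: sadelevemapenudiko
2. f -> v, k -> g, s -> z / V _ V: fires at position(s) 17: sadelevemapenudigo
surface: sadelevemapenudigo


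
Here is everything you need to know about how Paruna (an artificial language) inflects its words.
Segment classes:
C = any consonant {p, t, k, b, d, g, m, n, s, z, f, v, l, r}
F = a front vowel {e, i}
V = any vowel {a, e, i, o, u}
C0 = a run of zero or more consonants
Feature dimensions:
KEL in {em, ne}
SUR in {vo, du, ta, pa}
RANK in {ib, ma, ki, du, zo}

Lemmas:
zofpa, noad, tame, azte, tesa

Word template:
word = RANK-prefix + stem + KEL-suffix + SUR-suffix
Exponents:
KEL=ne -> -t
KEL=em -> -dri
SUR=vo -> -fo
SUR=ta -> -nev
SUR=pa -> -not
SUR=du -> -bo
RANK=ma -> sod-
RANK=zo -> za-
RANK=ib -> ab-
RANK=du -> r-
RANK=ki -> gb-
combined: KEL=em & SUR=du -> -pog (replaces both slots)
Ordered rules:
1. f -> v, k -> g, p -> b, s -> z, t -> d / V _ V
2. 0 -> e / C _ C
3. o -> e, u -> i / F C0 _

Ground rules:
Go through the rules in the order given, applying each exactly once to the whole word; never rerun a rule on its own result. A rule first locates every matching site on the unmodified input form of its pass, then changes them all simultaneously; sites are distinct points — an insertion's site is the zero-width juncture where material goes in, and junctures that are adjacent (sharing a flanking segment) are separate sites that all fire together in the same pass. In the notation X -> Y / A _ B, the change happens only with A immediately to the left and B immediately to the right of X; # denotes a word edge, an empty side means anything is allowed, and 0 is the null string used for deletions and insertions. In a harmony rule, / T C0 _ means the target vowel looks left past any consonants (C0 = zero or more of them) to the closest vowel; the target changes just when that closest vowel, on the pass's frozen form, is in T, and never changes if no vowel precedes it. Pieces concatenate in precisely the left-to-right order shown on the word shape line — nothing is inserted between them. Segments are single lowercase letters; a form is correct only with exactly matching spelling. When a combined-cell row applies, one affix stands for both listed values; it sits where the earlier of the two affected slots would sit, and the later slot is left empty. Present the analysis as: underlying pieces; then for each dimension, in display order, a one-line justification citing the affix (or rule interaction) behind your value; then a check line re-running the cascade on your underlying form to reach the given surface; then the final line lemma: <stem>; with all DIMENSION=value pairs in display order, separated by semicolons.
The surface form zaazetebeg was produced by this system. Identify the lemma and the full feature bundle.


underlying: za-azte-pog
KEL=em - signalled by the combined affix row
SUR=du - signalled by the combined affix row
RANK=zo - signalled by the affix za-
check: zaaztepog -> zaaztebog -> zaazetebog -> zaazetebeg
lemma: azte; KEL=em; SUR=du; RANK=zo


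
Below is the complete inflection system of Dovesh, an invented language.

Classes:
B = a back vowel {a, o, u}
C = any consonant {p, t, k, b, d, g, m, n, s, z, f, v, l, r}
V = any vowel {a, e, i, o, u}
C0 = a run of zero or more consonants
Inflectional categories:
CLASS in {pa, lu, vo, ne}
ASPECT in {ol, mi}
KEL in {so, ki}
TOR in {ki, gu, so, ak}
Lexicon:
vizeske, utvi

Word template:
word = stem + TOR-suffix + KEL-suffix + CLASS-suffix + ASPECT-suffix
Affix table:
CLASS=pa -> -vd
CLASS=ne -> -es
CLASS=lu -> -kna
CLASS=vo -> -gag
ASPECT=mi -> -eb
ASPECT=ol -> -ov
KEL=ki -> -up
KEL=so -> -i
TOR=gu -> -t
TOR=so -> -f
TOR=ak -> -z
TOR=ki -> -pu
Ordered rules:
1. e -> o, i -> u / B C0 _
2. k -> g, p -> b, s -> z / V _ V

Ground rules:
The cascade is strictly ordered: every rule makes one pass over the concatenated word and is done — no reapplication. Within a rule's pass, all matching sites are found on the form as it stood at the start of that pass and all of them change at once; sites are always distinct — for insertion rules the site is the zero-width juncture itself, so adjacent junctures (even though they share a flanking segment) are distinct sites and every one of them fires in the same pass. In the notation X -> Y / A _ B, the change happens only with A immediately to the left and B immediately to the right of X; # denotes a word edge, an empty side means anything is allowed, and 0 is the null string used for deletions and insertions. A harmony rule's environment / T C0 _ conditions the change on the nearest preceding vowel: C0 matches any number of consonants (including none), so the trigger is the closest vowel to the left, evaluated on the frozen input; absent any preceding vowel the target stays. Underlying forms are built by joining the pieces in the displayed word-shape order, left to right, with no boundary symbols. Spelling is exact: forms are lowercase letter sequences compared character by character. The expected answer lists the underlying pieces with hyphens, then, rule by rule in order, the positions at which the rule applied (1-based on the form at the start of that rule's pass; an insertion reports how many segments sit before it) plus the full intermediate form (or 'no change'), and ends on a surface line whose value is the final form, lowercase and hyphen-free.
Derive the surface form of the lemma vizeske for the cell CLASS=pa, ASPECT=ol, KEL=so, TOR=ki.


underlying: vizeske-pu-i-vd-ov
1. e -> o, i -> u / B C0 _: fires at position(s) 10: vizeskepuuvdov
2. k -> g, p -> b, s -> z / V _ V: fires at position(s) 8: vizeskebuuvdov
surface: vizeskebuuvdov


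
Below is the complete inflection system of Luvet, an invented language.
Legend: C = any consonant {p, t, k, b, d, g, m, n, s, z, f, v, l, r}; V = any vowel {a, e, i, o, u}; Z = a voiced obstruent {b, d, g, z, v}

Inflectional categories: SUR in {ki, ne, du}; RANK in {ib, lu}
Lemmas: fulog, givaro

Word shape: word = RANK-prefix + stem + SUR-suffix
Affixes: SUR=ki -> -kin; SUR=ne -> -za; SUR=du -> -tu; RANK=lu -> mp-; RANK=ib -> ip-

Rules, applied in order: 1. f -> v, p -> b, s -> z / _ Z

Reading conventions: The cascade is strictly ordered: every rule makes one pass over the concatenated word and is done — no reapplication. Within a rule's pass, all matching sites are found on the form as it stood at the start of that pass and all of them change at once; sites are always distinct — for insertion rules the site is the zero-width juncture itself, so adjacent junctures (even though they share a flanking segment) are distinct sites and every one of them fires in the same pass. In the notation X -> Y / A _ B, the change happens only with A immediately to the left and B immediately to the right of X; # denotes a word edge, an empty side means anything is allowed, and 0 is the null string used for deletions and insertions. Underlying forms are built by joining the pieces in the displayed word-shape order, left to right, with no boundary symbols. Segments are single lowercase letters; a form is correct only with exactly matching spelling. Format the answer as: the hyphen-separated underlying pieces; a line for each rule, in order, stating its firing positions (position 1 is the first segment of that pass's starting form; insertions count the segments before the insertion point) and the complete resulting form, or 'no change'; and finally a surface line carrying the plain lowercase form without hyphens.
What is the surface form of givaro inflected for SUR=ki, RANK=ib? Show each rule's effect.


underlying: ip-givaro-kin
1. f -> v, p -> b, s -> z / _ Z: fires at position(s) 2: ibgivarokin
surface: ibgivarokin


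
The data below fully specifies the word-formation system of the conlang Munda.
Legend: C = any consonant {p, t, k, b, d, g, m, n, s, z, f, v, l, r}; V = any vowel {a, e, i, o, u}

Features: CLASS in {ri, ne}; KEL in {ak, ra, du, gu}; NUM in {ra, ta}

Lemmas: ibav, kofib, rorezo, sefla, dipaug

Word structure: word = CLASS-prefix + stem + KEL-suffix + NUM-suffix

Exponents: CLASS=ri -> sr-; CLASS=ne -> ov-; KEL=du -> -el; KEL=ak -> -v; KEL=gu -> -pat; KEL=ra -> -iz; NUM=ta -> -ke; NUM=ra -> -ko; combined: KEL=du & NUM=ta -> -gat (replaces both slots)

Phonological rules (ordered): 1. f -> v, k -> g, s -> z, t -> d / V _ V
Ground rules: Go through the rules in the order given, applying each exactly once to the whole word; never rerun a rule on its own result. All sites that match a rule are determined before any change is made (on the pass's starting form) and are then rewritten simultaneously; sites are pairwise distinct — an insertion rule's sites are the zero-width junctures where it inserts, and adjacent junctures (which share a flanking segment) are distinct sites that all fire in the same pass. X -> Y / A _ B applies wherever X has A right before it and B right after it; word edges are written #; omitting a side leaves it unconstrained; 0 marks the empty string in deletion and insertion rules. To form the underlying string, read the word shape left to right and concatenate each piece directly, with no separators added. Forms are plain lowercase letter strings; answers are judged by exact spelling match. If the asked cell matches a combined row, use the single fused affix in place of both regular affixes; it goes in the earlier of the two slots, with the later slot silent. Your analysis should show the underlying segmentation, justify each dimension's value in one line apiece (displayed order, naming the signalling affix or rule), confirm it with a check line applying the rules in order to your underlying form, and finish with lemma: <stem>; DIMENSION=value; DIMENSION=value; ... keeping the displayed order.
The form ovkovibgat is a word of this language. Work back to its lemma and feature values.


underlying: ov-kofib-gat
CLASS=ne - signalled by the affix ov-
KEL=du - signalled by the combined affix row
NUM=ta - signalled by the combined affix row
check: ovkofibgat -> ovkovibgat
lemma: kofib; CLASS=ne; KEL=du; NUM=ta


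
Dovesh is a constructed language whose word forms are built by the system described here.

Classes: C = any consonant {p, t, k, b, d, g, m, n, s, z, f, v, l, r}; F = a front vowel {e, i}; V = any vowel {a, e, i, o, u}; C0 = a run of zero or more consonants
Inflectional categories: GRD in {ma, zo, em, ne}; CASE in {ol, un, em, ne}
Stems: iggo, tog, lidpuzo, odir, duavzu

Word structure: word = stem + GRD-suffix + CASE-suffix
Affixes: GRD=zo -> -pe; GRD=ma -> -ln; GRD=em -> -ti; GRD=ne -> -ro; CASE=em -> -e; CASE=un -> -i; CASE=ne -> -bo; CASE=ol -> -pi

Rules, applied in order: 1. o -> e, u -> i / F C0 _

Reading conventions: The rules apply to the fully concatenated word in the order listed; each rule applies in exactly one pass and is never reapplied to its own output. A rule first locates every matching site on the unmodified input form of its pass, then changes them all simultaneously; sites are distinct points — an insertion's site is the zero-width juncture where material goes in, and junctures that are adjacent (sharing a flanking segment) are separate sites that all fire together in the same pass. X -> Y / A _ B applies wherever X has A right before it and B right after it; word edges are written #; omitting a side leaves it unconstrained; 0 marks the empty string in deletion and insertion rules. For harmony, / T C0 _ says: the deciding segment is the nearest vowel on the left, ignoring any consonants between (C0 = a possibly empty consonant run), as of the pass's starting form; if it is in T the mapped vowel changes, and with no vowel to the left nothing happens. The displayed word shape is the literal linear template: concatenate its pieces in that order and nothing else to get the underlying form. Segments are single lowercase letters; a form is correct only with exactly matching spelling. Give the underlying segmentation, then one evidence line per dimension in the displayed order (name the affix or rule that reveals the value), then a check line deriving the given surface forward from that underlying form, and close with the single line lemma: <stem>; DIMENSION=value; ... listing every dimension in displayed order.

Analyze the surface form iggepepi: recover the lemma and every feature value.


underlying: iggo-pe-pi
GRD=zo - signalled by the affix -pe
CASE=ol - signalled by the affix -pi
check: iggopepi -> iggepepi
lemma: iggo; GRD=zo; CASE=ol


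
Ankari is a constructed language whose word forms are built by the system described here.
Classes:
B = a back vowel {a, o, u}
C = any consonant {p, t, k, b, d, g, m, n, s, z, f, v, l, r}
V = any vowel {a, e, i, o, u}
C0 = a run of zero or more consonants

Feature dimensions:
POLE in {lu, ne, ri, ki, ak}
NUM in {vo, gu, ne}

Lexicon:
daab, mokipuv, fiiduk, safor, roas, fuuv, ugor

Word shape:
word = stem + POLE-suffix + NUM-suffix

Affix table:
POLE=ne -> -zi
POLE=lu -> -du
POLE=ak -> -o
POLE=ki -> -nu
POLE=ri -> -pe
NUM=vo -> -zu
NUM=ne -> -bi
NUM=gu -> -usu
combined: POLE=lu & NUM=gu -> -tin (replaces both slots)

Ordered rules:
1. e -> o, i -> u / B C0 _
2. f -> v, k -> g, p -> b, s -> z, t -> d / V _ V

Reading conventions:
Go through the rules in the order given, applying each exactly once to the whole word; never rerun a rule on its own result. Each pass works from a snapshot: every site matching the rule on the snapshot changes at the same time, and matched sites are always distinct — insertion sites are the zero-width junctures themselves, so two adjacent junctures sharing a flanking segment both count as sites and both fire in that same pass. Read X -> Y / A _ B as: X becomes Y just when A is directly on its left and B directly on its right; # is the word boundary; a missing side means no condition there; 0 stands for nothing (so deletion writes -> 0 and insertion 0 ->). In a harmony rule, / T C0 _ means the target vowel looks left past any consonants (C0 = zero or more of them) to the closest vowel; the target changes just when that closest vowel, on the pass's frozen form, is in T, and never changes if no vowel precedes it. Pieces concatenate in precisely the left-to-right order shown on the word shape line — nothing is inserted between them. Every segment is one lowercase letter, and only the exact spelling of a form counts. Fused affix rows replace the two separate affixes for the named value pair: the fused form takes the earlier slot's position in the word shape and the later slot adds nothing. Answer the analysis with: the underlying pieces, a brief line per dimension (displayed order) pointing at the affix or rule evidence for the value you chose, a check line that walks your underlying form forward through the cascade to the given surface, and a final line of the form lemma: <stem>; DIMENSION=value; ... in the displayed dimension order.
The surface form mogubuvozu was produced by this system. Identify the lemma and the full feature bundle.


underlying: mokipuv-o-zu
POLE=ak - signalled by the affix -o
NUM=vo - signalled by the affix -zu
check: mokipuvozu -> mokupuvozu -> mogubuvozu
lemma: mokipuv; POLE=ak; NUM=vo


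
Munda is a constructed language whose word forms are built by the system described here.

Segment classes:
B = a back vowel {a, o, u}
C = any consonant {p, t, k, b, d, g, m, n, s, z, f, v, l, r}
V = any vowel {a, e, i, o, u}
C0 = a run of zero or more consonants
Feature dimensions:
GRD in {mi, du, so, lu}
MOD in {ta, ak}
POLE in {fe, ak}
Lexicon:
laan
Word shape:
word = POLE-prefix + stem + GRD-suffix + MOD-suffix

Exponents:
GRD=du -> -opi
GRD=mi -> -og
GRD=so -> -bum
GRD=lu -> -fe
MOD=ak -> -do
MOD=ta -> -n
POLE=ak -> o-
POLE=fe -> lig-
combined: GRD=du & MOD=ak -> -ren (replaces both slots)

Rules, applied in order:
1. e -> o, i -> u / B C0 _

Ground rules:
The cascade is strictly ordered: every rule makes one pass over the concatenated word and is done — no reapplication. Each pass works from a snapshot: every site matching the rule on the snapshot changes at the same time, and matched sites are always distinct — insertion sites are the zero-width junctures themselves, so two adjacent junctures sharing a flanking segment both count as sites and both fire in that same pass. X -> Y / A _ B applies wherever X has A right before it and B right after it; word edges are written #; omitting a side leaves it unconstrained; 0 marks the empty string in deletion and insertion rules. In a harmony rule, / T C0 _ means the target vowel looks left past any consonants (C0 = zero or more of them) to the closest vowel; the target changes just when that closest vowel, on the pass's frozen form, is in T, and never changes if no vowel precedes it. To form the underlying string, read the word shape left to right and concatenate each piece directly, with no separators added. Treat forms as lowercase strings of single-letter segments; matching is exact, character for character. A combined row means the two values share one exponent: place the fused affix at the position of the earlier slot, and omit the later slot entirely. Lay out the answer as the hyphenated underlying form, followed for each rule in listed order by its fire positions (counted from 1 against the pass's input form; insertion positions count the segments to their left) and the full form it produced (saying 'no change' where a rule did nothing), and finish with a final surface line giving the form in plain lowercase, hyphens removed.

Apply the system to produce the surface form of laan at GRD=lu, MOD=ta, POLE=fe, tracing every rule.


underlying: lig-laan-fe-n
1. e -> o, i -> u / B C0 _: fires at position(s) 9: liglaanfon
surface: liglaanfon


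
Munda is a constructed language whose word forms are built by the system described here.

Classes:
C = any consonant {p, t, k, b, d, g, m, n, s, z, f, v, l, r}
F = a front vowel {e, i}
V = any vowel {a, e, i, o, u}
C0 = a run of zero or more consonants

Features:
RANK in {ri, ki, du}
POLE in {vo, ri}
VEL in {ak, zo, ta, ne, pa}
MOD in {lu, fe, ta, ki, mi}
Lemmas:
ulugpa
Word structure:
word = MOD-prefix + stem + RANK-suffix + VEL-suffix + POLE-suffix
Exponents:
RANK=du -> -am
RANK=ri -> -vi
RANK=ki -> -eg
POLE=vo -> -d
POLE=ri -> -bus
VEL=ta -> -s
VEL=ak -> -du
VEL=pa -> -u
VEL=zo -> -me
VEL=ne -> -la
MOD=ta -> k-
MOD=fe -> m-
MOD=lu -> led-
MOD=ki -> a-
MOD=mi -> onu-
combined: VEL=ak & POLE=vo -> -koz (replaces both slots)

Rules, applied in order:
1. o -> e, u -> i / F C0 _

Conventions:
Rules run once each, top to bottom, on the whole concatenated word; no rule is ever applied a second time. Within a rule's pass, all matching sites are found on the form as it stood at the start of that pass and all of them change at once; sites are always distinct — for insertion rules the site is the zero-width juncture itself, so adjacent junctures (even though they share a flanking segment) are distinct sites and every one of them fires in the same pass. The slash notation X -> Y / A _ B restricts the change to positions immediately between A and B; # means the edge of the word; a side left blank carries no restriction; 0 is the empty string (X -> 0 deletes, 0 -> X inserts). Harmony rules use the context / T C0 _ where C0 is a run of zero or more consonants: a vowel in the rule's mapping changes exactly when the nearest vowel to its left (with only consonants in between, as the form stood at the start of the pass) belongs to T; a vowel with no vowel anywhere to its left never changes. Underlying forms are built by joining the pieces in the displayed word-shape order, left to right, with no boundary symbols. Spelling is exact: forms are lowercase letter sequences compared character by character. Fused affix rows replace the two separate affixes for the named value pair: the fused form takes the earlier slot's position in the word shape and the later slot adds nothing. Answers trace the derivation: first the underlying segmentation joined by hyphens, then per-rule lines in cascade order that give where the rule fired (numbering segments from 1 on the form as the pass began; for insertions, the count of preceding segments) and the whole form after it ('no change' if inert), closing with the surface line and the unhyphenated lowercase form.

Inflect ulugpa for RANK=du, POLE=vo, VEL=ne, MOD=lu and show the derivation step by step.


underlying: led-ulugpa-am-la-d
1. o -> e, u -> i / F C0 _: fires at position(s) 4: ledilugpaamlad
surface: ledilugpaamlad


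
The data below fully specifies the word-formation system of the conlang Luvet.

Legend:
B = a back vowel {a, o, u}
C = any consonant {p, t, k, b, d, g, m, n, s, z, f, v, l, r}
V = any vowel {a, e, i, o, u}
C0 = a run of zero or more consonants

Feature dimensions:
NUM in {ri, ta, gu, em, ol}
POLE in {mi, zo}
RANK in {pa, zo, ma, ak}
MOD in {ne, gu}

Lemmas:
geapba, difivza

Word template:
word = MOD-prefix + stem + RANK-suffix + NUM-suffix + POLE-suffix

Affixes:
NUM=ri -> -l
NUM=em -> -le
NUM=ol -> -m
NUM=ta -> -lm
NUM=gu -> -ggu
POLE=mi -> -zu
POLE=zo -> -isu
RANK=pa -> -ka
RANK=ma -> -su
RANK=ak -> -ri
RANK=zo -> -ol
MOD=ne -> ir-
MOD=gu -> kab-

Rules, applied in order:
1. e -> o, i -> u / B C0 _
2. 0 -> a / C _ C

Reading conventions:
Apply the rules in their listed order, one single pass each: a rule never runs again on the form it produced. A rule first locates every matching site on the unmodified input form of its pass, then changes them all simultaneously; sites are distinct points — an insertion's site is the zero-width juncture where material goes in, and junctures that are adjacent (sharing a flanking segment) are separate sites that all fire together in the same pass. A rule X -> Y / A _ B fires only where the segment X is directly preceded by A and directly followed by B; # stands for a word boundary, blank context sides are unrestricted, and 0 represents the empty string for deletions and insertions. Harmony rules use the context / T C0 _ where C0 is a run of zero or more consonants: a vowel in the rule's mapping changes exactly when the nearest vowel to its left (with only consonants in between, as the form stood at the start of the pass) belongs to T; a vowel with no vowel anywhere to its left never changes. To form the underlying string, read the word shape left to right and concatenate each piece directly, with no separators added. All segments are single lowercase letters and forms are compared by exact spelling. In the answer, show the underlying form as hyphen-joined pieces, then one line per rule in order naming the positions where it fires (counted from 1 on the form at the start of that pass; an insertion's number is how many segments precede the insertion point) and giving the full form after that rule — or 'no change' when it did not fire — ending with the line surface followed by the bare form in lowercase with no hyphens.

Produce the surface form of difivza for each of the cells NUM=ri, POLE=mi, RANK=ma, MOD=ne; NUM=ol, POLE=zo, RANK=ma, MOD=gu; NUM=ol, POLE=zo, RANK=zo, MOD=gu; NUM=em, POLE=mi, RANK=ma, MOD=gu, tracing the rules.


cell NUM=ri, POLE=mi, RANK=ma, MOD=ne:
underlying: ir-difivza-su-l-zu
1. e -> o, i -> u / B C0 _: no change
2. 0 -> a / C _ C: inserts after position(s) 2, 7, 12: iradifivazasulazu
surface: iradifivazasulazu

cell NUM=ol, POLE=zo, RANK=ma, MOD=gu:
underlying: kab-difivza-su-m-isu
1. e -> o, i -> u / B C0 _: fires at position(s) 5, 14: kabdufivzasumusu
2. 0 -> a / C _ C: inserts after position(s) 3, 8: kabadufivazasumusu
surface: kabadufivazasumusu

cell NUM=ol, POLE=zo, RANK=zo, MOD=gu:
underlying: kab-difivza-ol-m-isu
1. e -> o, i -> u / B C0 _: fires at position(s) 5, 14: kabdufivzaolmusu
2. 0 -> a / C _ C: inserts after position(s) 3, 8, 12: kabadufivazaolamusu
surface: kabadufivazaolamusu

cell NUM=em, POLE=mi, RANK=ma, MOD=gu:
underlying: kab-difivza-su-le-zu
1. e -> o, i -> u / B C0 _: fires at position(s) 5, 14: kabdufivzasulozu
2. 0 -> a / C _ C: inserts after position(s) 3, 8: kabadufivazasulozu
surface: kabadufivazasulozu


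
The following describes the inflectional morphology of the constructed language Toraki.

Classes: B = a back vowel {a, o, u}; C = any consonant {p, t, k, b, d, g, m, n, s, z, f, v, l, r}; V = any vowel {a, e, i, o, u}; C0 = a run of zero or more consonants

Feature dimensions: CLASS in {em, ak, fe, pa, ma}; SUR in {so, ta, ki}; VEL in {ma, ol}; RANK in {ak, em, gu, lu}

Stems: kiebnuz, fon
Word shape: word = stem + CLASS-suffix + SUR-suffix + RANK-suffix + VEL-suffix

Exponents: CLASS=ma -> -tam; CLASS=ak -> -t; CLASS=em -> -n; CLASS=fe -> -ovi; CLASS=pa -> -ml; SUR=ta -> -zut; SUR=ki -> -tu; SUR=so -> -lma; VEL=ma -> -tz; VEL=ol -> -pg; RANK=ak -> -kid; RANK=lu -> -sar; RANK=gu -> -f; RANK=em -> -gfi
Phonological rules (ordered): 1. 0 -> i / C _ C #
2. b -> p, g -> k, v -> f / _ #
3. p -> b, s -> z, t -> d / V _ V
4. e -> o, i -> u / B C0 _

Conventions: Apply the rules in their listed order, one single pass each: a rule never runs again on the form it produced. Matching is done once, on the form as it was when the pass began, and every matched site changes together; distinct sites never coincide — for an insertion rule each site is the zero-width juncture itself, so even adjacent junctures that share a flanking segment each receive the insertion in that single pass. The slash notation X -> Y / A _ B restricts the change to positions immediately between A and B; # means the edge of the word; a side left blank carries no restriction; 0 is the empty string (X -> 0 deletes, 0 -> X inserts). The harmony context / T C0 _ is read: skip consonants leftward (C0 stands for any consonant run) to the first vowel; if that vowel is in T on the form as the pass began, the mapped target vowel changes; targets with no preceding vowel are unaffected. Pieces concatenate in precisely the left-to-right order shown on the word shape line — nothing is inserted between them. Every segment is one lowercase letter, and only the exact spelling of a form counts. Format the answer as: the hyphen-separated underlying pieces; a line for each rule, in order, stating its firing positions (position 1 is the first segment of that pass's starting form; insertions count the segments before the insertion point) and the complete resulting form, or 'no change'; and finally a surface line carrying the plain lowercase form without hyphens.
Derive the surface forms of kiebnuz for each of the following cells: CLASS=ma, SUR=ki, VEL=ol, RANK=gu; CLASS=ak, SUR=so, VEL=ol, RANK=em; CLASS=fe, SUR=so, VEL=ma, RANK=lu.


cell CLASS=ma, SUR=ki, VEL=ol, RANK=gu:
underlying: kiebnuz-tam-tu-f-pg
1. 0 -> i / C _ C #: inserts after position(s) 14: kiebnuztamtufpig
2. b -> p, g -> k, v -> f / _ #: fires at position(s) 16: kiebnuztamtufpik
3. p -> b, s -> z, t -> d / V _ V: no change
4. e -> o, i -> u / B C0 _: fires at position(s) 15: kiebnuztamtufpuk
surface: kiebnuztamtufpuk

cell CLASS=ak, SUR=so, VEL=ol, RANK=em:
underlying: kiebnuz-t-lma-gfi-pg
1. 0 -> i / C _ C #: inserts after position(s) 15: kiebnuztlmagfipig
2. b -> p, g -> k, v -> f / _ #: fires at position(s) 17: kiebnuztlmagfipik
3. p -> b, s -> z, t -> d / V _ V: fires at position(s) 15: kiebnuztlmagfibik
4. e -> o, i -> u / B C0 _: fires at position(s) 14: kiebnuztlmagfubik
surface: kiebnuztlmagfubik

cell CLASS=fe, SUR=so, VEL=ma, RANK=lu:
underlying: kiebnuz-ovi-lma-sar-tz
1. 0 -> i / C _ C #: inserts after position(s) 17: kiebnuzovilmasartiz
2. b -> p, g -> k, v -> f / _ #: no change
3. p -> b, s -> z, t -> d / V _ V: fires at position(s) 14: kiebnuzovilmazartiz
4. e -> o, i -> u / B C0 _: fires at position(s) 10, 18: kiebnuzovulmazartuz
surface: kiebnuzovulmazartuz


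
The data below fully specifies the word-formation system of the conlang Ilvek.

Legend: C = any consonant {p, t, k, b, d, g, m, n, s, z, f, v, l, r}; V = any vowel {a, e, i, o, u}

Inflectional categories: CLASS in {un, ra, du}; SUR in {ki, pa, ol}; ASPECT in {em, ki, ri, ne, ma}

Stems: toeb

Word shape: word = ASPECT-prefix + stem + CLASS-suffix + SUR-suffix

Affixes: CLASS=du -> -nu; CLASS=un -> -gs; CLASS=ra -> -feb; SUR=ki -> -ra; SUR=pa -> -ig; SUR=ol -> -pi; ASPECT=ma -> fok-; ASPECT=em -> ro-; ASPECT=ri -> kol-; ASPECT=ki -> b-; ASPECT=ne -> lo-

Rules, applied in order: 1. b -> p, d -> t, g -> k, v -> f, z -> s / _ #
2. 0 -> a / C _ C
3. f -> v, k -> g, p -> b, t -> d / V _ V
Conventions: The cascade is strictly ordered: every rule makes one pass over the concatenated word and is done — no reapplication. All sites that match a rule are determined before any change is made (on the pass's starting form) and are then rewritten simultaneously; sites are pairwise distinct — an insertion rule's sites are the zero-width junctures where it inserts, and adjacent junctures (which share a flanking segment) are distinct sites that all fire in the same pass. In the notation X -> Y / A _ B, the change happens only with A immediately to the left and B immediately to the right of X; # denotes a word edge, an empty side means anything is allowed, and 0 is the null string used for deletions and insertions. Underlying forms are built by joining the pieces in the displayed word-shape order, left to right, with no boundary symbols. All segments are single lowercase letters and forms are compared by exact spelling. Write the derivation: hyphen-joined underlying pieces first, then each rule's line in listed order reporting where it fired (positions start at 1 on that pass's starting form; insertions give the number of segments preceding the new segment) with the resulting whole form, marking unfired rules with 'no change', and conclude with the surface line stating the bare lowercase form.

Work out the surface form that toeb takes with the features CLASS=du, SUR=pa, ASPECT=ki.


underlying: b-toeb-nu-ig
1. b -> p, d -> t, g -> k, v -> f, z -> s / _ #: fires at position(s) 9: btoebnuik
2. 0 -> a / C _ C: inserts after position(s) 1, 5: batoebanuik
3. f -> v, k -> g, p -> b, t -> d / V _ V: fires at position(s) 3: badoebanuik
surface: badoebanuik
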